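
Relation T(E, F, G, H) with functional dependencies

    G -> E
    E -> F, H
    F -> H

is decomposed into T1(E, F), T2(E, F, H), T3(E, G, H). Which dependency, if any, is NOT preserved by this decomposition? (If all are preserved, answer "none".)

none

G → E lies within T3.
E → F, H lies within T2.
F → H lies within T2.
Every dependency is enforceable on the fragments, so the decomposition is dependency-preserving.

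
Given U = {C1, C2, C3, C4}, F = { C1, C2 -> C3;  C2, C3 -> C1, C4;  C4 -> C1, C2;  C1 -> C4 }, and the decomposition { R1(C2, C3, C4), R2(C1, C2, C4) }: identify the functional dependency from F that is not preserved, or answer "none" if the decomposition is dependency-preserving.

C1, C2 → C3: restricted closure across fragments reaches C3.
C2, C3 → C1, C4: restricted closure across fragments reaches C1, C4.
C4 → C1, C2 lies within R2.
C1 → C4 lies within R2.
Every dependency is enforceable on the fragments, so the decomposition is dependency-preserving.

none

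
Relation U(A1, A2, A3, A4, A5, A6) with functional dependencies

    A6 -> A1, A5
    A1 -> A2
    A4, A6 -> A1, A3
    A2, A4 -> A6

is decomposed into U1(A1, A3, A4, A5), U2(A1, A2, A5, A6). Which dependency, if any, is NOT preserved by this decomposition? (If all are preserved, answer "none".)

A2, A4 -> A6

Check A2, A4 → A6: no single fragment contains all of {A2, A4, A6}, and the restricted closure of {A2, A4} across the fragments never reaches {A6}.
A6 → A1, A5 is preserved.
A1 → A2 is preserved.
A4, A6 → A1, A3 is preserved.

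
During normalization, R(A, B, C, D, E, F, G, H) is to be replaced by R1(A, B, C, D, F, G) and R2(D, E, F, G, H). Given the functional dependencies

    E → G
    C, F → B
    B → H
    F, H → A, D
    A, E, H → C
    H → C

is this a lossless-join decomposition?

No

Common attributes: R1 ∩ R2 = {D, F, G}.
No dependency enlarges {D, F, G}, so (D, F, G)⁺ = {D, F, G}.
The closure contains neither all of R1 = {A, B, C, D, F, G} nor all of R2 = {D, E, F, G, H}, so the common attributes are not a superkey of either fragment. The join is lossy.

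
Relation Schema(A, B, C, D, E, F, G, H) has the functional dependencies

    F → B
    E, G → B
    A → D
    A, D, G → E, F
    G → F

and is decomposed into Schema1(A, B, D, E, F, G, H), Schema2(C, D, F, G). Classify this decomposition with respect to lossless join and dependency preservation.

lossy but dependency-preserving

Lossless test: (D, F, G)⁺ = {B, D, F, G}, which is a superkey of neither fragment — lossy.
Dependency preservation: every FD's attributes lie within a single fragment, so each can be enforced locally — preserved.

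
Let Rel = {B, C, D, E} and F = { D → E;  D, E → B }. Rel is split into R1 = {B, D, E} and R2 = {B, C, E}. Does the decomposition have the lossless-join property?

No

Common attributes: R1 ∩ R2 = {B, E}.
No dependency enlarges {B, E}, so (B, E)⁺ = {B, E}.
The closure contains neither all of R1 = {B, D, E} nor all of R2 = {B, C, E}, so the common attributes are not a superkey of either fragment. The join is lossy.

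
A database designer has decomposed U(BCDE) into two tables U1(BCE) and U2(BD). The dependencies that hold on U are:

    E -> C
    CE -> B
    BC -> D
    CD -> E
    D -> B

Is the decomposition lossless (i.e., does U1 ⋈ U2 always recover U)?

No

Common attributes: U1 ∩ U2 = {B}.
No dependency enlarges {B}, so (B)⁺ = {B}.
The closure contains neither all of U1 = {BCE} nor all of U2 = {BD}, so the common attributes are not a superkey of either fragment. The join is lossy.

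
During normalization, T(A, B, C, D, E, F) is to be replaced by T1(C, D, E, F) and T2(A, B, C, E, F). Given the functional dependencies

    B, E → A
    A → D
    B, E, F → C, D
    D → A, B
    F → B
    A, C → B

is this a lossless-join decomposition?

Yes

Common attributes: T1 ∩ T2 = {C, E, F}.
Closure of {C, E, F}: F → B applies, adding B; B, E → A applies, adding A; A → D applies, adding D. So (C, E, F)⁺ = {A, B, C, D, E, F}.
This closure contains every attribute of T1, so T1 ∩ T2 → T1. The join is lossless.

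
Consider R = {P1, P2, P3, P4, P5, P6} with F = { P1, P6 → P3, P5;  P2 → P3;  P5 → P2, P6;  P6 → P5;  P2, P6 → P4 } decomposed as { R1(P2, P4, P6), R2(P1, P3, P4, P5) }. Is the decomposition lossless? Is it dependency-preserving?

Lossless test: (P4)⁺ = {P4}, which is a superkey of neither fragment — lossy.
Dependency preservation: the restricted closure of {P1, P6} across the fragments never reaches {P3, P5}, so P1, P6 → P3, P5 cannot be enforced without a join — not preserved.

lossy and not dependency-preserving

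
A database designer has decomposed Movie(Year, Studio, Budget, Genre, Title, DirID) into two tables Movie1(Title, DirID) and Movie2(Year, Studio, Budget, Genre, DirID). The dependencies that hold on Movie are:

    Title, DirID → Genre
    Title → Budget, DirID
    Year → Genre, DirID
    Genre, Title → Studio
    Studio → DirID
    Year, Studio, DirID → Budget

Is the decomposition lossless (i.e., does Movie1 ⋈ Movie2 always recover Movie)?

No

Common attributes: Movie1 ∩ Movie2 = {DirID}.
No dependency enlarges {DirID}, so (DirID)⁺ = {DirID}.
The closure contains neither all of Movie1 = {Title, DirID} nor all of Movie2 = {Year, Studio, Budget, Genre, DirID}, so the common attributes are not a superkey of either fragment. The join is lossy.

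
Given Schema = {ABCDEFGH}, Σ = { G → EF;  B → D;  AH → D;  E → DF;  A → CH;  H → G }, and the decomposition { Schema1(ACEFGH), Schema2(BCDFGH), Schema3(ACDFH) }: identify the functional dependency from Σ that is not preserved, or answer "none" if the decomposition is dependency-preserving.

Check E → DF: no single fragment contains all of {DEF}, and the restricted closure of {E} across the fragments never reaches {DF}.
G → EF is preserved.
B → D is preserved.
AH → D is preserved.
A → CH is preserved.
H → G is preserved.

E → DF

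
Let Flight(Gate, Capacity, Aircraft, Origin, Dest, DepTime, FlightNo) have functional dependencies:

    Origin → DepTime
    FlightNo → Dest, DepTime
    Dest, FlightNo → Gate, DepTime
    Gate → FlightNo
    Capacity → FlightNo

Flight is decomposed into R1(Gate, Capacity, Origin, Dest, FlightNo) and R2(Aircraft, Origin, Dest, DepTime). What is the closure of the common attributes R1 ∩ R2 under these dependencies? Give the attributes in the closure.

R1 ∩ R2 = {Origin, Dest}.
Origin → DepTime applies, adding DepTime
Closure: {Origin, Dest, DepTime}.

Origin, Dest, DepTime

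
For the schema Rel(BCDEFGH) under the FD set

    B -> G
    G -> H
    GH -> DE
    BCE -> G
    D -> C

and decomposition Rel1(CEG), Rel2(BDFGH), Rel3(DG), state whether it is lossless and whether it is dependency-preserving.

Lossless test (chase): Rows 1 and 2 agree on G; apply G→H and equate their H entries. Rows 1 and 3 agree on G; apply G→H and equate their H entries. Rows 1 and 2 agree on GH; apply GH→DE and equate their DE entries. Rows 1 and 3 agree on GH; apply GH→DE and equate their DE entries. Rows 1 and 2 agree on D; apply D→C and equate their C entries. Rows 1 and 3 agree on D; apply D→C and equate their C entries. Row 2 is now all distinguished symbols — the join is lossless.
Dependency preservation: the restricted closure of {D} across the fragments never reaches {C}, so D → C cannot be enforced without a join — not preserved.

lossless but not dependency-preserving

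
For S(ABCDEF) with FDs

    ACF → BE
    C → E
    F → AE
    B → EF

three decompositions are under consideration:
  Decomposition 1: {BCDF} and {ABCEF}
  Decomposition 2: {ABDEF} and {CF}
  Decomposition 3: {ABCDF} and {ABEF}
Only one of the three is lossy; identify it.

Decomposition 1: common = {BCF}, closure = {ABCEF} → lossless.
Decomposition 2: common = {F}, closure = {AEF} → lossy.
Decomposition 3: common = {ABF}, closure = {ABEF} → lossless.

Decomposition 2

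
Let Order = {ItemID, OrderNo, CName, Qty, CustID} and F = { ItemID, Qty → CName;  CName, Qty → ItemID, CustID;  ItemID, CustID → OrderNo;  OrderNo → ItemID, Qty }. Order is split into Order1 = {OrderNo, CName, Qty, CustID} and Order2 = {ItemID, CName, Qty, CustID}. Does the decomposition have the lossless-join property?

Yes

Common attributes: Order1 ∩ Order2 = {CName, Qty, CustID}.
Closure of {CName, Qty, CustID}: CName, Qty → ItemID, CustID applies, adding ItemID; ItemID, CustID → OrderNo applies, adding OrderNo. So (CName, Qty, CustID)⁺ = {ItemID, OrderNo, CName, Qty, CustID}.
This closure contains every attribute of Order1, so Order1 ∩ Order2 → Order1. The join is lossless.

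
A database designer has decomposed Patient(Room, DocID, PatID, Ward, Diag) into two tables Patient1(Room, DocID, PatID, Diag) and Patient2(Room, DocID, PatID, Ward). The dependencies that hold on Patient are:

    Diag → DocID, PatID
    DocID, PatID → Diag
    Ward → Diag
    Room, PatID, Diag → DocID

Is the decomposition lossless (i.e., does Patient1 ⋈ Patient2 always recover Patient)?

Yes

Common attributes: Patient1 ∩ Patient2 = {Room, DocID, PatID}.
Closure of {Room, DocID, PatID}: DocID, PatID → Diag applies, adding Diag. So (Room, DocID, PatID)⁺ = {Room, DocID, PatID, Diag}.
This closure contains every attribute of Patient1, so Patient1 ∩ Patient2 → Patient1. The join is lossless.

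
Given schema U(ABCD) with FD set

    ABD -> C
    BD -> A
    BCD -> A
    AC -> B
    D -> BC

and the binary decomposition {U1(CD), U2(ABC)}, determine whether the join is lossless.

Common attributes: U1 ∩ U2 = {C}.
No dependency enlarges {C}, so (C)⁺ = {C}.
The closure contains neither all of U1 = {CD} nor all of U2 = {ABC}, so the common attributes are not a superkey of either fragment. The join is lossy.

No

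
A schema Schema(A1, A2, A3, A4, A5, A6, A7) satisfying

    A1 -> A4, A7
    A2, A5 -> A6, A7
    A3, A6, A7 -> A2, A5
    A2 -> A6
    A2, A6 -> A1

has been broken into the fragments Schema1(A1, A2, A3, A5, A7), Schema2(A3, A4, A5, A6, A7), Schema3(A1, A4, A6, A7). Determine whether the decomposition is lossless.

No

Chase test. Columns are A1, A2, A3, A4, A5, A6, A7; row i has aⱼ where attribute j ∈ Schemai, else bᵢⱼ.
Initial tableau (one row per fragment):
  row 1: a1 a2 a3 b14 a5 b16 a7
  row 2: b21 b22 a3 a4 a5 a6 a7
  row 3: a1 b32 b33 a4 b35 a6 a7
Rows 1 and 3 agree on A1; apply A1→A4, A7 and equate their A4, A7 entries.
No row becomes fully distinguished — the join is lossy.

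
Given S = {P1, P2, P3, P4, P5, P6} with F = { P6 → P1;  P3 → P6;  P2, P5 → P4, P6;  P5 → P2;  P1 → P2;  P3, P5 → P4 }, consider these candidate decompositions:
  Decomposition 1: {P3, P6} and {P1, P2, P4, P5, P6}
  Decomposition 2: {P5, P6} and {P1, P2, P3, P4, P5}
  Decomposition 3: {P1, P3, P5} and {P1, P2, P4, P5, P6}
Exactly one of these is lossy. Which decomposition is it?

Decomposition 1: common = {P6}, closure = {P1, P2, P6} → lossy.
Decomposition 2: common = {P5}, closure = {P1, P2, P4, P5, P6} → lossless.
Decomposition 3: common = {P1, P5}, closure = {P1, P2, P4, P5, P6} → lossless.

Decomposition 1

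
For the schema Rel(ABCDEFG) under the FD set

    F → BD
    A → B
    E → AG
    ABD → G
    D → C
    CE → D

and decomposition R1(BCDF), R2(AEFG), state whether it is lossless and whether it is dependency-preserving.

Lossless test: (F)⁺ = {BCDF}, which contains all of one fragment — lossless.
Dependency preservation: the restricted closure of {A} across the fragments never reaches {B}, so A → B cannot be enforced without a join — not preserved.

lossless but not dependency-preserving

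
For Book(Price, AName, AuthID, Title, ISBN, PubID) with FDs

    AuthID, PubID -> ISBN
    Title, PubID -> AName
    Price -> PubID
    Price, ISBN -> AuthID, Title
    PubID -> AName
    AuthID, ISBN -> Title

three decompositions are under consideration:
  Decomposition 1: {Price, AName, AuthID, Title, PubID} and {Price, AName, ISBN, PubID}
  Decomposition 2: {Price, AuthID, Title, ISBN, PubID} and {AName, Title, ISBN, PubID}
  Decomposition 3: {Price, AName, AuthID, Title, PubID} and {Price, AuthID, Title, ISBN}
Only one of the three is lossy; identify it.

Decomposition 1: common = {Price, AName, PubID}, closure = {Price, AName, PubID} → lossy.
Decomposition 2: common = {Title, ISBN, PubID}, closure = {AName, Title, ISBN, PubID} → lossless.
Decomposition 3: common = {Price, AuthID, Title}, closure = {Price, AName, AuthID, Title, ISBN, PubID} → lossless.

Decomposition 1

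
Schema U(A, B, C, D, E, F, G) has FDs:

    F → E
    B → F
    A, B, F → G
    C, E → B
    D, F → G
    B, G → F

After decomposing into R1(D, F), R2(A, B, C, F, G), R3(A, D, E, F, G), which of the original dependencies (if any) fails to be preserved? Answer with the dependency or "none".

C, E → B

Check C, E → B: no single fragment contains all of {B, C, E}, and the restricted closure of {C, E} across the fragments never reaches {B}.
F → E is preserved.
B → F is preserved.
A, B, F → G is preserved.
D, F → G is preserved.
B, G → F is preserved.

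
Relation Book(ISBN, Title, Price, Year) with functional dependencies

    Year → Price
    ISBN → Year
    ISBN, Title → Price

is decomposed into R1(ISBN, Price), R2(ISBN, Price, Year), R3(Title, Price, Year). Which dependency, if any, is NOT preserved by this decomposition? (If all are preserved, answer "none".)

Year → Price lies within R2.
ISBN → Year lies within R2.
ISBN, Title → Price: restricted closure across fragments reaches Price.
Every dependency is enforceable on the fragments, so the decomposition is dependency-preserving.

none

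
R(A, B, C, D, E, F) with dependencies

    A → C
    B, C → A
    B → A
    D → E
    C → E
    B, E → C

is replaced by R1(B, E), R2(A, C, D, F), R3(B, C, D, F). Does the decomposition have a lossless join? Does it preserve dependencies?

lossy and not dependency-preserving

Lossless test (chase): Rows 1 and 3 agree on B; apply B→A and equate their A entries. Rows 2 and 3 agree on D; apply D→E and equate their E entries. Rows 1 and 3 agree on A; apply A→C and equate their C entries. Rows 1 and 2 agree on C; apply C→E and equate their E entries. No row becomes fully distinguished — the join is lossy.
Dependency preservation: the restricted closure of {B, C} across the fragments never reaches {A}, so B, C → A cannot be enforced without a join — not preserved.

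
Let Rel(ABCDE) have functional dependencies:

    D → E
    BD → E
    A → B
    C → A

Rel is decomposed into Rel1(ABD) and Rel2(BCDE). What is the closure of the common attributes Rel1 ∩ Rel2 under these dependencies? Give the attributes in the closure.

BDE

Rel1 ∩ Rel2 = {BD}.
D → E applies, adding E
Closure: {BDE}.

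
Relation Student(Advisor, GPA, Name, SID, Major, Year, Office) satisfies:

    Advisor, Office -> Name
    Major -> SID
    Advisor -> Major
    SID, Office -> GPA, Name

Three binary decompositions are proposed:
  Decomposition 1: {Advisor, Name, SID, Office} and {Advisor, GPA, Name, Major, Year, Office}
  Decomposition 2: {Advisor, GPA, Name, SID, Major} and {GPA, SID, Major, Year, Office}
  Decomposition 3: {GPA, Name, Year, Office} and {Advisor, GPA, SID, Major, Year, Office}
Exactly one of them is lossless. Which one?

Decomposition 1

Decomposition 1: common = {Advisor, Name, Office}, closure = {Advisor, GPA, Name, SID, Major, Office} → lossless.
Decomposition 2: common = {GPA, SID, Major}, closure = {GPA, SID, Major} → lossy.
Decomposition 3: common = {GPA, Year, Office}, closure = {GPA, Year, Office} → lossy.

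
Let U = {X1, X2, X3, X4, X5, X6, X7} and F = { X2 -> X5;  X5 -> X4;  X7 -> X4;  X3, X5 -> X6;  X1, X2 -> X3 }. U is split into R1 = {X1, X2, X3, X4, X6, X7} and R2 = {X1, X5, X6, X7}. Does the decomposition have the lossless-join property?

Common attributes: R1 ∩ R2 = {X1, X6, X7}.
Closure of {X1, X6, X7}: X7 → X4 applies, adding X4. So (X1, X6, X7)⁺ = {X1, X4, X6, X7}.
The closure contains neither all of R1 = {X1, X2, X3, X4, X6, X7} nor all of R2 = {X1, X5, X6, X7}, so the common attributes are not a superkey of either fragment. The join is lossy.

No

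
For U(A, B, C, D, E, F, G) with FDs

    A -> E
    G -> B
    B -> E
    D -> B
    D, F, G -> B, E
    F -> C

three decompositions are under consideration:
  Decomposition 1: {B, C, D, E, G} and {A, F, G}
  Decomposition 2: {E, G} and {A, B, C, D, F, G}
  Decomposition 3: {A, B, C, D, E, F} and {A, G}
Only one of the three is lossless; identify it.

Decomposition 2

Decomposition 1: common = {G}, closure = {B, E, G} → lossy.
Decomposition 2: common = {G}, closure = {B, E, G} → lossless.
Decomposition 3: common = {A}, closure = {A, E} → lossy.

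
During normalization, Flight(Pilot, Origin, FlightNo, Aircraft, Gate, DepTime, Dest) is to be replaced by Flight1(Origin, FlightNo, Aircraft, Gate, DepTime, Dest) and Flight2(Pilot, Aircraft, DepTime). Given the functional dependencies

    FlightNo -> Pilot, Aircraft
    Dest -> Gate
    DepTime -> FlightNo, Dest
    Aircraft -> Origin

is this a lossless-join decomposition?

Yes

Common attributes: Flight1 ∩ Flight2 = {Aircraft, DepTime}.
Closure of {Aircraft, DepTime}: DepTime → FlightNo, Dest applies, adding FlightNo, Dest; Aircraft → Origin applies, adding Origin; FlightNo → Pilot, Aircraft applies, adding Pilot; Dest → Gate applies, adding Gate. So (Aircraft, DepTime)⁺ = {Pilot, Origin, FlightNo, Aircraft, Gate, DepTime, Dest}.
This closure contains every attribute of Flight1, so Flight1 ∩ Flight2 → Flight1. The join is lossless.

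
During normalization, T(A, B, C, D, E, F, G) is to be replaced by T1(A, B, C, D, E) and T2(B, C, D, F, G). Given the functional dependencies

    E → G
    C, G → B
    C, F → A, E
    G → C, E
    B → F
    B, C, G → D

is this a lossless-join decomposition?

Yes

Common attributes: T1 ∩ T2 = {B, C, D}.
Closure of {B, C, D}: B → F applies, adding F; C, F → A, E applies, adding A, E; E → G applies, adding G. So (B, C, D)⁺ = {A, B, C, D, E, F, G}.
This closure contains every attribute of T1, so T1 ∩ T2 → T1. The join is lossless.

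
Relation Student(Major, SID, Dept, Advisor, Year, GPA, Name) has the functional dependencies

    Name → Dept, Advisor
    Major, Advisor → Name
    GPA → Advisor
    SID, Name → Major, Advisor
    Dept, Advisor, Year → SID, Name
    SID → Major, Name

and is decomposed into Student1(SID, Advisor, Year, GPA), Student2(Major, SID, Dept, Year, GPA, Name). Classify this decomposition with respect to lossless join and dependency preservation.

Lossless test: (SID, Year, GPA)⁺ = {Major, SID, Dept, Advisor, Year, GPA, Name}, which contains all of one fragment — lossless.
Dependency preservation: the restricted closure of {Name} across the fragments never reaches {Dept, Advisor}, so Name → Dept, Advisor cannot be enforced without a join — not preserved.

lossless but not dependency-preserving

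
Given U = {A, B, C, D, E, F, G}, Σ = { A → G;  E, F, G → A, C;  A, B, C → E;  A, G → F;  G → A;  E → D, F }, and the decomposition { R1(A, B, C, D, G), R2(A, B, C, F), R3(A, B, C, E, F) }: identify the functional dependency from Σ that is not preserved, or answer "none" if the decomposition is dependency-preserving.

Check E → D, F: no single fragment contains all of {D, E, F}, and the restricted closure of {E} across the fragments never reaches {D, F}.
A → G is preserved.
E, F, G → A, C is preserved.
A, B, C → E is preserved.
A, G → F is preserved.
G → A is preserved.

E → D, F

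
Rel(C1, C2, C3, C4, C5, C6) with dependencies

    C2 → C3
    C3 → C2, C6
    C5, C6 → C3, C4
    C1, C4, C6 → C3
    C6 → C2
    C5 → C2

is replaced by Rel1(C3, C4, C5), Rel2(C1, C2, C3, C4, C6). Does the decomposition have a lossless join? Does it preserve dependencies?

Lossless test: (C3, C4)⁺ = {C2, C3, C4, C6}, which is a superkey of neither fragment — lossy.
Dependency preservation: C5, C6 → C3, C4; C5 → C2 are not contained in any single fragment, but the restricted closure of each left-hand side across the fragments still reaches the right-hand side; the remaining FDs each lie inside some fragment. All dependencies are preserved.

lossy but dependency-preserving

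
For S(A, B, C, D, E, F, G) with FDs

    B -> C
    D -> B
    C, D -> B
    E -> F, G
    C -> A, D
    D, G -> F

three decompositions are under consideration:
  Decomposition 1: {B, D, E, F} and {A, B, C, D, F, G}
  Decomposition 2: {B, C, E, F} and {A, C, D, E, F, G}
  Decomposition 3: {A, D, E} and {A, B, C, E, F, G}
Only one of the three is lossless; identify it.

Decomposition 2

Decomposition 1: common = {B, D, F}, closure = {A, B, C, D, F} → lossy.
Decomposition 2: common = {C, E, F}, closure = {A, B, C, D, E, F, G} → lossless.
Decomposition 3: common = {A, E}, closure = {A, E, F, G} → lossy.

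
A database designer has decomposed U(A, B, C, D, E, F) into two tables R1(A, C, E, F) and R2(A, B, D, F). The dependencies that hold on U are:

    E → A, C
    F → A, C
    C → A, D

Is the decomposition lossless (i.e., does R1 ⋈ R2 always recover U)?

No

Common attributes: R1 ∩ R2 = {A, F}.
Closure of {A, F}: F → A, C applies, adding C; C → A, D applies, adding D. So (A, F)⁺ = {A, C, D, F}.
The closure contains neither all of R1 = {A, C, E, F} nor all of R2 = {A, B, D, F}, so the common attributes are not a superkey of either fragment. The join is lossy.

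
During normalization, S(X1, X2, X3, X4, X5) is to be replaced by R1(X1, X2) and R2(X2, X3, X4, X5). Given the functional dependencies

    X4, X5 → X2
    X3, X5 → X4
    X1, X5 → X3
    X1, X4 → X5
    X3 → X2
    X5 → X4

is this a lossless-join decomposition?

Common attributes: R1 ∩ R2 = {X2}.
No dependency enlarges {X2}, so (X2)⁺ = {X2}.
The closure contains neither all of R1 = {X1, X2} nor all of R2 = {X2, X3, X4, X5}, so the common attributes are not a superkey of either fragment. The join is lossy.

No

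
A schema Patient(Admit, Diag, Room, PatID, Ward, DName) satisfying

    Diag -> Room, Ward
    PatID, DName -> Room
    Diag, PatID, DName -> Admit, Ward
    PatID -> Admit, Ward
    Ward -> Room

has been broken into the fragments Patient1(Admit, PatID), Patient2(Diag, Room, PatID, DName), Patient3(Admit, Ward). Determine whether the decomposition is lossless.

No

Chase test. Columns are Admit, Diag, Room, PatID, Ward, DName; row i has aⱼ where attribute j ∈ Patienti, else bᵢⱼ.
Initial tableau (one row per fragment):
  row 1: a1 b12 b13 a4 b15 b16
  row 2: b21 a2 a3 a4 b25 a6
  row 3: a1 b32 b33 b34 a5 b36
Rows 1 and 2 agree on PatID; apply PatID→Admit, Ward and equate their Admit, Ward entries.
Rows 1 and 2 agree on Ward; apply Ward→Room and equate their Room entries.
No row becomes fully distinguished — the join is lossy.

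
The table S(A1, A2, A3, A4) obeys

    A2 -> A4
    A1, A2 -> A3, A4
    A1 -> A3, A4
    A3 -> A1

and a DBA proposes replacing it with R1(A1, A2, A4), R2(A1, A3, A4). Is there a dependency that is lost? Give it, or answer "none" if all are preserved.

A2 → A4 lies within R1.
A1, A2 → A3, A4: restricted closure across fragments reaches A3, A4.
A1 → A3, A4 lies within R2.
A3 → A1 lies within R2.
Every dependency is enforceable on the fragments, so the decomposition is dependency-preserving.

none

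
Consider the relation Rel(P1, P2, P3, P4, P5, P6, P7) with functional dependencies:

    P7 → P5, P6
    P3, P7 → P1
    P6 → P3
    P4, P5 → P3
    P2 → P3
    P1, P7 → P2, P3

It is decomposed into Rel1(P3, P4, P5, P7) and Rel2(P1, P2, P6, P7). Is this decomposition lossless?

Yes

Common attributes: Rel1 ∩ Rel2 = {P7}.
Closure of {P7}: P7 → P5, P6 applies, adding P5, P6; P6 → P3 applies, adding P3; P3, P7 → P1 applies, adding P1; P1, P7 → P2, P3 applies, adding P2. So (P7)⁺ = {P1, P2, P3, P5, P6, P7}.
This closure contains every attribute of Rel2, so Rel1 ∩ Rel2 → Rel2. The join is lossless.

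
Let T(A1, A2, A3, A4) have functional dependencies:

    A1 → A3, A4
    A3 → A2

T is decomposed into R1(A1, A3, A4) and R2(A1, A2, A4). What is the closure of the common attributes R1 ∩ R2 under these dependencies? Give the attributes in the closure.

A1, A2, A3, A4

R1 ∩ R2 = {A1, A4}.
A1 → A3, A4 applies, adding A3
A3 → A2 applies, adding A2
Closure: {A1, A2, A3, A4}.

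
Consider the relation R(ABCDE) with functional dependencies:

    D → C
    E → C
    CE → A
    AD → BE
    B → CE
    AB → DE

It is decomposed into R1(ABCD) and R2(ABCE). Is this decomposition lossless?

Yes

Common attributes: R1 ∩ R2 = {ABC}.
Closure of {ABC}: B → CE applies, adding E; AB → DE applies, adding D. So (ABC)⁺ = {ABCDE}.
This closure contains every attribute of R1, so R1 ∩ R2 → R1. The join is lossless.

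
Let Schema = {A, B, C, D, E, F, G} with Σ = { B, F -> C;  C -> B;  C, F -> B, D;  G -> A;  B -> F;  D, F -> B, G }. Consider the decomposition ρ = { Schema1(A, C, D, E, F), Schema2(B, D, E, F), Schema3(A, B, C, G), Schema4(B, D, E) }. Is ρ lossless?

Chase test. Columns are A, B, C, D, E, F, G; row i has aⱼ where attribute j ∈ Schemai, else bᵢⱼ.
Initial tableau (one row per fragment):
  row 1: a1 b12 a3 a4 a5 a6 b17
  row 2: b21 a2 b23 a4 a5 a6 b27
  row 3: a1 a2 a3 b34 b35 b36 a7
  row 4: b41 a2 b43 a4 a5 b46 b47
Rows 1 and 3 agree on C; apply C→B and equate their B entries.
Rows 1 and 3 agree on B; apply B→F and equate their F entries.
Rows 1 and 4 agree on B; apply B→F and equate their F entries.
Rows 1 and 2 agree on D, F; apply D, F→B, G and equate their B, G entries.
Rows 1 and 4 agree on D, F; apply D, F→B, G and equate their B, G entries.
Rows 1 and 2 agree on B, F; apply B, F→C and equate their C entries.
Rows 1 and 4 agree on B, F; apply B, F→C and equate their C entries.
Rows 1 and 3 agree on C, F; apply C, F→B, D and equate their B, D entries.
Rows 1 and 2 agree on G; apply G→A and equate their A entries.
Rows 1 and 4 agree on G; apply G→A and equate their A entries.
Rows 1 and 3 agree on D, F; apply D, F→B, G and equate their B, G entries.
Row 1 is now all distinguished symbols — the join is lossless.

Yes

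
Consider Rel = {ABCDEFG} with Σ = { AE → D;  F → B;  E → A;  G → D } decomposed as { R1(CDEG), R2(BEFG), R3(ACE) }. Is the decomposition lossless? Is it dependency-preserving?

lossy but dependency-preserving

Lossless test (chase): Rows 1 and 2 agree on E; apply E→A and equate their A entries. Rows 1 and 3 agree on E; apply E→A and equate their A entries. Rows 1 and 2 agree on G; apply G→D and equate their D entries. Rows 1 and 3 agree on AE; apply AE→D and equate their D entries. No row becomes fully distinguished — the join is lossy.
Dependency preservation: AE → D is not contained in any single fragment, but the restricted closure of its left-hand side across the fragments still reaches the right-hand side; the remaining FDs each lie inside some fragment. All dependencies are preserved.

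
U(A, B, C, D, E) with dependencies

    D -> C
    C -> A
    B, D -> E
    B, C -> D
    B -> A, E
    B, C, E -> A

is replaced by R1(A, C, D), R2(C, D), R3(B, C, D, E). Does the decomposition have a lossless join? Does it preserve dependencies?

lossless but not dependency-preserving

Lossless test (chase): Rows 1 and 2 agree on C; apply C→A and equate their A entries. Rows 1 and 3 agree on C; apply C→A and equate their A entries. Row 3 is now all distinguished symbols — the join is lossless.
Dependency preservation: the restricted closure of {B} across the fragments never reaches {A, E}, so B → A, E cannot be enforced without a join — not preserved.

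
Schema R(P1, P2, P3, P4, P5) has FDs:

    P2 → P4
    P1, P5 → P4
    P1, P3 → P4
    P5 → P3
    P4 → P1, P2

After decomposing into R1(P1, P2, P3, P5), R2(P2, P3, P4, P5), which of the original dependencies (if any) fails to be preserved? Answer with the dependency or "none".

none

P2 → P4 lies within R2.
P1, P5 → P4: restricted closure across fragments reaches P4.
P1, P3 → P4: restricted closure across fragments reaches P4.
P5 → P3 lies within R1.
P4 → P1, P2: restricted closure across fragments reaches P1, P2.
Every dependency is enforceable on the fragments, so the decomposition is dependency-preserving.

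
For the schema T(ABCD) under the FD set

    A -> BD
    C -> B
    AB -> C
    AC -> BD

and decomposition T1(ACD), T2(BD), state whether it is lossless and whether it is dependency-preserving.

lossy and not dependency-preserving

Lossless test: (D)⁺ = {D}, which is a superkey of neither fragment — lossy.
Dependency preservation: the restricted closure of {A} across the fragments never reaches {BD}, so A → BD cannot be enforced without a join — not preserved.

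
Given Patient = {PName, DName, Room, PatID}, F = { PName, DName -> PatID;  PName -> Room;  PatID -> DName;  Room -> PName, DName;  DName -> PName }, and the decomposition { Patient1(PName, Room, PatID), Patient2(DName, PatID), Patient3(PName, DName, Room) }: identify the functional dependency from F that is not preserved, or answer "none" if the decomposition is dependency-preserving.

PName, DName → PatID: restricted closure across fragments reaches PatID.
PName → Room lies within Patient1.
PatID → DName lies within Patient2.
Room → PName, DName lies within Patient3.
DName → PName lies within Patient3.
Every dependency is enforceable on the fragments, so the decomposition is dependency-preserving.

none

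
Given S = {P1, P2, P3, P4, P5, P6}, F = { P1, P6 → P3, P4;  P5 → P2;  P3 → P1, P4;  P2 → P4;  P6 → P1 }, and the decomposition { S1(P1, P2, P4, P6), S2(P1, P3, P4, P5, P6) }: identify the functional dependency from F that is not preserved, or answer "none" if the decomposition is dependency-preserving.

P5 → P2

Check P5 → P2: no single fragment contains all of {P2, P5}, and the restricted closure of {P5} across the fragments never reaches {P2}.
P1, P6 → P3, P4 is preserved.
P3 → P1, P4 is preserved.
P2 → P4 is preserved.
P6 → P1 is preserved.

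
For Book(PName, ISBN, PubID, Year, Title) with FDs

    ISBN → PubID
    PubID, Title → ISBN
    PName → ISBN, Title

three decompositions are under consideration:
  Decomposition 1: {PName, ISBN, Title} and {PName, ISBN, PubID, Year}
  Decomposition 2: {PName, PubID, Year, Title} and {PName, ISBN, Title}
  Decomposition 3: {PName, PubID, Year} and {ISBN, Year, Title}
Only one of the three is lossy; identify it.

Decomposition 3

Decomposition 1: common = {PName, ISBN}, closure = {PName, ISBN, PubID, Title} → lossless.
Decomposition 2: common = {PName, Title}, closure = {PName, ISBN, PubID, Title} → lossless.
Decomposition 3: common = {Year}, closure = {Year} → lossy.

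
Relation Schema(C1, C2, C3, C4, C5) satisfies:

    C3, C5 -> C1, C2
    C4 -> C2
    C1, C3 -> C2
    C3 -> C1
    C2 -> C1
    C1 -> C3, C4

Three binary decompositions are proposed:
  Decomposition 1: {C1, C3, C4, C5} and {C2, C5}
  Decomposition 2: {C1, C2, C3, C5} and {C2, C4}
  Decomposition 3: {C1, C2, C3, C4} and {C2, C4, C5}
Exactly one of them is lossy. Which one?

Decomposition 1

Decomposition 1: common = {C5}, closure = {C5} → lossy.
Decomposition 2: common = {C2}, closure = {C1, C2, C3, C4} → lossless.
Decomposition 3: common = {C2, C4}, closure = {C1, C2, C3, C4} → lossless.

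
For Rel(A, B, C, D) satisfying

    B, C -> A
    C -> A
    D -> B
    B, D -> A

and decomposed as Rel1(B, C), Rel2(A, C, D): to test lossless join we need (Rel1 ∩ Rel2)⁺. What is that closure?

A, C

Rel1 ∩ Rel2 = {C}.
C → A applies, adding A
Closure: {A, C}.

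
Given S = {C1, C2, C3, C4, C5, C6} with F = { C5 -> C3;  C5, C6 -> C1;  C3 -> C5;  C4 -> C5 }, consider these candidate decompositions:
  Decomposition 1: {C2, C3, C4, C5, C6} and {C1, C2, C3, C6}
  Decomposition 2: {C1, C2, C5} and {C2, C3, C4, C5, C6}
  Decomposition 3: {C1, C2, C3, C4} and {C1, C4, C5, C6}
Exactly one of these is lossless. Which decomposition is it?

Decomposition 1

Decomposition 1: common = {C2, C3, C6}, closure = {C1, C2, C3, C5, C6} → lossless.
Decomposition 2: common = {C2, C5}, closure = {C2, C3, C5} → lossy.
Decomposition 3: common = {C1, C4}, closure = {C1, C3, C4, C5} → lossy.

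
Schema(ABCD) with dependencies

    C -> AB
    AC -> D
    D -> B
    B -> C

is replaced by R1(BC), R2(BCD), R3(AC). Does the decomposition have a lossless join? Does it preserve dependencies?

Lossless test (chase): Rows 1 and 2 agree on C; apply C→AB and equate their AB entries. Rows 1 and 3 agree on C; apply C→AB and equate their AB entries. Rows 1 and 2 agree on AC; apply AC→D and equate their D entries. Rows 1 and 3 agree on AC; apply AC→D and equate their D entries. Row 1 is now all distinguished symbols — the join is lossless.
Dependency preservation: C → AB; AC → D are not contained in any single fragment, but the restricted closure of each left-hand side across the fragments still reaches the right-hand side; the remaining FDs each lie inside some fragment. All dependencies are preserved.

lossless and dependency-preserving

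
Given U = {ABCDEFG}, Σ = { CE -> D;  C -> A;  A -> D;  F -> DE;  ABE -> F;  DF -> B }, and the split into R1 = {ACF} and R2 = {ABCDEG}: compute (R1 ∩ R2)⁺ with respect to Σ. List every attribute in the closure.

ACD

R1 ∩ R2 = {AC}.
A → D applies, adding D
Closure: {ACD}.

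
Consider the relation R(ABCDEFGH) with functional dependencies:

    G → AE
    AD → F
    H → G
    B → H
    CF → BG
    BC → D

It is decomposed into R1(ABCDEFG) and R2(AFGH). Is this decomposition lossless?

No

Common attributes: R1 ∩ R2 = {AFG}.
Closure of {AFG}: G → AE applies, adding E. So (AFG)⁺ = {AEFG}.
The closure contains neither all of R1 = {ABCDEFG} nor all of R2 = {AFGH}, so the common attributes are not a superkey of either fragment. The join is lossy.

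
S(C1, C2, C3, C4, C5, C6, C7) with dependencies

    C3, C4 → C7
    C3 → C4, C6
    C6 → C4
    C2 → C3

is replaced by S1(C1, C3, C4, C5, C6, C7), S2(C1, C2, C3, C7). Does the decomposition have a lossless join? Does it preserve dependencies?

Lossless test: (C1, C3, C7)⁺ = {C1, C3, C4, C6, C7}, which is a superkey of neither fragment — lossy.
Dependency preservation: every FD's attributes lie within a single fragment, so each can be enforced locally — preserved.

lossy but dependency-preserving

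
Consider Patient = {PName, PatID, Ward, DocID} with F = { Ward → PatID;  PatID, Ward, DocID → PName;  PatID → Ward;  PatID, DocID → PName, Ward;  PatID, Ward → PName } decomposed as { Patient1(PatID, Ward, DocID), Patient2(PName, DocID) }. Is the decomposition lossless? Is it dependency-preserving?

Lossless test: (DocID)⁺ = {DocID}, which is a superkey of neither fragment — lossy.
Dependency preservation: the restricted closure of {PatID, Ward, DocID} across the fragments never reaches {PName}, so PatID, Ward, DocID → PName cannot be enforced without a join — not preserved.

lossy and not dependency-preserving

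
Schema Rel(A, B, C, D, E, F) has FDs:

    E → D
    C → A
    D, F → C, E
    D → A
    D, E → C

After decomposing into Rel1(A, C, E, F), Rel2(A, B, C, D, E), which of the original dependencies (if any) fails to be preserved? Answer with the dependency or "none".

Check D, F → C, E: no single fragment contains all of {C, D, E, F}, and the restricted closure of {D, F} across the fragments never reaches {C, E}.
E → D is preserved.
C → A is preserved.
D → A is preserved.
D, E → C is preserved.

D, F → C, E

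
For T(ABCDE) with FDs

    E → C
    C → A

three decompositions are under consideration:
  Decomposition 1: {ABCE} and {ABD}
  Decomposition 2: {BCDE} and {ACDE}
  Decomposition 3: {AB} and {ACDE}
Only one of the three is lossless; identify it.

Decomposition 2

Decomposition 1: common = {AB}, closure = {AB} → lossy.
Decomposition 2: common = {CDE}, closure = {ACDE} → lossless.
Decomposition 3: common = {A}, closure = {A} → lossy.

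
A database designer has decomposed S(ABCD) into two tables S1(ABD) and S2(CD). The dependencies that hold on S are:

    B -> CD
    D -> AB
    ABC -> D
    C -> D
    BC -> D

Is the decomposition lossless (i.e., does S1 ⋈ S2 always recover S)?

Yes

Common attributes: S1 ∩ S2 = {D}.
Closure of {D}: D → AB applies, adding AB; B → CD applies, adding C. So (D)⁺ = {ABCD}.
This closure contains every attribute of S1, so S1 ∩ S2 → S1. The join is lossless.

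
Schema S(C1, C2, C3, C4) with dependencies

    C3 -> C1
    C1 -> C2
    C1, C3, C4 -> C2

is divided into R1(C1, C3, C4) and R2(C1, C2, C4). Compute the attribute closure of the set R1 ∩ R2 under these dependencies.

R1 ∩ R2 = {C1, C4}.
C1 → C2 applies, adding C2
Closure: {C1, C2, C4}.

C1, C2, C4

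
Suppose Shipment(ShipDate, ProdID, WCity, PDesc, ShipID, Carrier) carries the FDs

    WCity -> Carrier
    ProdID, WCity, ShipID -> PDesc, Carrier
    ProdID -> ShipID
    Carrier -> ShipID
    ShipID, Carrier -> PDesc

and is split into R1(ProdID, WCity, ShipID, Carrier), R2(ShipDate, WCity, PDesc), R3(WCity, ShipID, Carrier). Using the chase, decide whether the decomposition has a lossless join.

Chase test. Columns are ShipDate, ProdID, WCity, PDesc, ShipID, Carrier; row i has aⱼ where attribute j ∈ Ri, else bᵢⱼ.
Initial tableau (one row per fragment):
  row 1: b11 a2 a3 b14 a5 a6
  row 2: a1 b22 a3 a4 b25 b26
  row 3: b31 b32 a3 b34 a5 a6
Rows 1 and 2 agree on WCity; apply WCity→Carrier and equate their Carrier entries.
Rows 1 and 2 agree on Carrier; apply Carrier→ShipID and equate their ShipID entries.
Rows 1 and 2 agree on ShipID, Carrier; apply ShipID, Carrier→PDesc and equate their PDesc entries.
Rows 1 and 3 agree on ShipID, Carrier; apply ShipID, Carrier→PDesc and equate their PDesc entries.
No row becomes fully distinguished — the join is lossy.

No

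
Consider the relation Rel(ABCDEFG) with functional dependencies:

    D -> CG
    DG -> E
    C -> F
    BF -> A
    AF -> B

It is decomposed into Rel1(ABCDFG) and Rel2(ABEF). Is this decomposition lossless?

Common attributes: Rel1 ∩ Rel2 = {ABF}.
No dependency enlarges {ABF}, so (ABF)⁺ = {ABF}.
The closure contains neither all of Rel1 = {ABCDFG} nor all of Rel2 = {ABEF}, so the common attributes are not a superkey of either fragment. The join is lossy.

No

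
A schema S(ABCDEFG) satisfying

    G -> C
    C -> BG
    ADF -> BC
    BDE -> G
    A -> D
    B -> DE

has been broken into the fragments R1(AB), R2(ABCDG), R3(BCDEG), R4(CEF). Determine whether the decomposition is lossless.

Chase test. Columns are ABCDEFG; row i has aⱼ where attribute j ∈ Ri, else bᵢⱼ.
Initial tableau (one row per fragment):
  row 1: a1 a2 b13 b14 b15 b16 b17
  row 2: a1 a2 a3 a4 b25 b26 a7
  row 3: b31 a2 a3 a4 a5 b36 a7
  row 4: b41 b42 a3 b44 a5 a6 b47
Rows 2 and 4 agree on C; apply C→BG and equate their BG entries.
Rows 1 and 2 agree on A; apply A→D and equate their D entries.
Rows 1 and 2 agree on B; apply B→DE and equate their DE entries.
Rows 1 and 3 agree on B; apply B→DE and equate their DE entries.
Rows 1 and 4 agree on B; apply B→DE and equate their DE entries.
Rows 1 and 2 agree on BDE; apply BDE→G and equate their G entries.
Rows 1 and 2 agree on G; apply G→C and equate their C entries.
No row becomes fully distinguished — the join is lossy.

No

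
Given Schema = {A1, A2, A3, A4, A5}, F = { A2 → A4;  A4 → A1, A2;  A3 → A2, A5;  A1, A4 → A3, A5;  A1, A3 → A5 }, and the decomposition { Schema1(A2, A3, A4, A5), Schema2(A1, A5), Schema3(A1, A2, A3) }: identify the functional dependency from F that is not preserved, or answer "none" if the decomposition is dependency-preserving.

none

A2 → A4 lies within Schema1.
A4 → A1, A2: restricted closure across fragments reaches A1, A2.
A3 → A2, A5 lies within Schema1.
A1, A4 → A3, A5: restricted closure across fragments reaches A3, A5.
A1, A3 → A5: restricted closure across fragments reaches A5.
Every dependency is enforceable on the fragments, so the decomposition is dependency-preserving.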